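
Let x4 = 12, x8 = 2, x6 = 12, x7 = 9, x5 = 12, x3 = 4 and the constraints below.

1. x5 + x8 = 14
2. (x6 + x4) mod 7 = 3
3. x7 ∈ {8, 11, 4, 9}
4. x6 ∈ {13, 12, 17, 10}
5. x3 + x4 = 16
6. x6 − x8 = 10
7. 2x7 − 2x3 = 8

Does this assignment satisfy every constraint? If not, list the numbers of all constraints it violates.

1. x5 + x8 = 12 + 2 = 14 — holds.
2. x6 + x4 = 24; 24 mod 7 = 3 — holds.
3. x7 = 9 is in {8, 11, 4, 9} — holds.
4. x6 = 12 is in {13, 12, 17, 10} — holds.
5. x3 + x4 = 4 + 12 = 16 — holds.
6. x6 − x8 = 12 − 2 = 10 — holds.
7. 2x7 − 2x3 = 2(9) − 2(4) = 10, not 8 — fails.

The assignment fails constraint 7.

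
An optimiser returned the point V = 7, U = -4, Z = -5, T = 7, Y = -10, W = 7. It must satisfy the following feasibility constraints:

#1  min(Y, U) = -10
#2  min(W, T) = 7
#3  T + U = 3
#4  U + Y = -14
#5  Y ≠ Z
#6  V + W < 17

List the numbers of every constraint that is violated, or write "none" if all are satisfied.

Yes — all constraints hold.

#1 min(-10, -4) = -10 — satisfied.
#2 min(7, 7) = 7 — satisfied.
#3 T + U = 7 + (-4) = 3 — satisfied.
#4 U + Y = -4 + (-10) = -14 — satisfied.
#5 Y = -10, Z = -5; distinct — satisfied.
#6 V + W = 7 + 7 = 14; 14 < 17 — satisfied.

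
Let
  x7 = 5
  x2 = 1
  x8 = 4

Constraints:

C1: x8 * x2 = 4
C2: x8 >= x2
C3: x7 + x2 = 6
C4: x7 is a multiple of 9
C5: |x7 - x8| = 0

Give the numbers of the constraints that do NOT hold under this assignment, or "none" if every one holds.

C1: x8 * x2 = 4 * 1 = 4 — OK.
C2: x8 = 4, x2 = 1; 4 ≥ 1 — OK.
C3: x7 + x2 = 5 + 1 = 6 — OK.
C4: 5 = 9*0 + 5, so 9 does not divide 5 — violated.
C5: |5 - 4| = 1, not 0 — violated.

Constraints 4 and 5 are violated.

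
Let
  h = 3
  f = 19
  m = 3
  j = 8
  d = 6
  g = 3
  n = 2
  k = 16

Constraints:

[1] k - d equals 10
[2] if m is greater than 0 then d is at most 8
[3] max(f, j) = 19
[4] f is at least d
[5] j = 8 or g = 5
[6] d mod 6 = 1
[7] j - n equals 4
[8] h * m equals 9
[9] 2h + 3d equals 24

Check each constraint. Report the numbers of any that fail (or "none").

[1] k - d = 16 - 6 = 10 — holds.
[2] m = 3 > 0, so we need d ≤ 8; d = 6 ≤ 8 — holds.
[3] max(19, 8) = 19 — holds.
[4] f = 19, d = 6; 19 ≥ 6 — holds.
[5] j = 8 = 8 (first disjunct) — holds.
[6] 6 mod 6 = 0, not 1 — fails.
[7] j - n = 8 - 2 = 6, not 4 — fails.
[8] h * m = 3 * 3 = 9 — holds.
[9] 2h + 3d = 2(3) + 3(6) = 24 — holds.

Constraints 6, 7 do not hold.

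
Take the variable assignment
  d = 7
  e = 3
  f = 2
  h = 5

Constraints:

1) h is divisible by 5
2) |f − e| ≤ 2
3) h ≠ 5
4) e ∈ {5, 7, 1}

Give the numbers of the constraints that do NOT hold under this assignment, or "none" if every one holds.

1) 5 / 5 = 1, so 5 divides 5 — holds.
2) |2 − 3| = 1; 1 ≤ 2 — holds.
3) h = 5, but 5 is required to differ — does not hold.
4) e = 3 is not in {5, 7, 1} — does not hold.

Constraints 3 and 4 do not hold.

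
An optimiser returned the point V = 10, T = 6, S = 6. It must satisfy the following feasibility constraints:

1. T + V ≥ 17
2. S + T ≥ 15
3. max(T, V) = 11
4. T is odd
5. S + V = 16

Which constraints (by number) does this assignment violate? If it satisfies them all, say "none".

Constraints 1, 2, 3, 4 are violated.

1. T + V = 6 + 10 = 16; 16 < 17, bound 17 not met  fails
2. S + T = 6 + 6 = 12; 12 < 15, bound 15 not met  fails
3. max(6, 10) = 10, not 11  fails
4. T = 6 is even  fails
5. S + V = 6 + 10 = 16  holds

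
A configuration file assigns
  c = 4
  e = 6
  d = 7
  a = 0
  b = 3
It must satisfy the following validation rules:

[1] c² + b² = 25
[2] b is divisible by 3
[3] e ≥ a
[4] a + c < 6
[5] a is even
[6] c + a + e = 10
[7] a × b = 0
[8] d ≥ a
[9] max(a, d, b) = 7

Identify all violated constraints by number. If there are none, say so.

No violations.

[1] c² + b² = 4² + 3² = 16 + 9 = 25 — holds.
[2] 3 / 3 = 1, so 3 divides 3 — holds.
[3] e = 6, a = 0; 6 ≥ 0 — holds.
[4] a + c = 0 + 4 = 4; 4 < 6 — holds.
[5] a = 0 is even — holds.
[6] c + a + e = 4 + 0 + 6 = 10 — holds.
[7] a × b = 0 × 3 = 0 — holds.
[8] d = 7, a = 0; 7 ≥ 0 — holds.
[9] max(0, 7, 3) = 7 — holds.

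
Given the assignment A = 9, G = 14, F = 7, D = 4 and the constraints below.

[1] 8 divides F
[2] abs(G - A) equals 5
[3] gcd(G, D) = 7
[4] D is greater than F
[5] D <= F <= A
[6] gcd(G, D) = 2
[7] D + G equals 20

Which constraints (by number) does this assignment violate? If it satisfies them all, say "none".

[1] 7 = 8*0 + 7, so 8 does not divide 7  ✗
[2] abs(14 - 9) = 5  ✓
[3] gcd(14, 4) = 2, not 7  ✗
[4] D = 4, F = 7; 4 ≤ 7 (want >)  ✗
[5] values 4 <= 7 <= 9  ✓
[6] gcd(14, 4) = 2  ✓
[7] D + G = 4 + 14 = 18, not 20  ✗

Constraints 1, 3, 4, and 7 are violated.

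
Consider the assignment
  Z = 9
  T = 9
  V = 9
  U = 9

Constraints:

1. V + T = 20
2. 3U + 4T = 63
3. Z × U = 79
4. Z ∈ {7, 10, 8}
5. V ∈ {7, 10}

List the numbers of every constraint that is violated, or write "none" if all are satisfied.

1. V + T = 9 + 9 = 18, not 20  ✗
2. 3U + 4T = 3(9) + 4(9) = 63  ✓
3. Z × U = 9 × 9 = 81, not 79  ✗
4. Z = 9 is not in {7, 10, 8}  ✗
5. V = 9 is not in {7, 10}  ✗

The assignment fails constraints 1, 3, 4, and 5.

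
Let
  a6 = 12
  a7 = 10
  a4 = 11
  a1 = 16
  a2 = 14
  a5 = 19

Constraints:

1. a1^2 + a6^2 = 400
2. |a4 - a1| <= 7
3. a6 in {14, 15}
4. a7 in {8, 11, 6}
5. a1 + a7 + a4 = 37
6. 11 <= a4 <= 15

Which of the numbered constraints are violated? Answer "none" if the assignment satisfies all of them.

No — constraints 3 and 4 are not satisfied.

1. a1^2 + a6^2 = 16^2 + 12^2 = 256 + 144 = 400 — holds.
2. |11 - 16| = 5; 5 ≤ 7 — holds.
3. a6 = 12 is not in {14, 15} — fails.
4. a7 = 10 is not in {8, 11, 6} — fails.
5. a1 + a7 + a4 = 16 + 10 + 11 = 37 — holds.
6. a4 = 11 lies in [11, 15] — holds.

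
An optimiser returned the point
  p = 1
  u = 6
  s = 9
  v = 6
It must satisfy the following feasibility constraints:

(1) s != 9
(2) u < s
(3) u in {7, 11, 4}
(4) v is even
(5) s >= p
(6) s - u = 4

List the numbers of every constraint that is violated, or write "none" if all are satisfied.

(1) s = 9, but 9 is required to differ — fails.
(2) u = 6, s = 9; 6 < 9 — holds.
(3) u = 6 is not in {7, 11, 4} — fails.
(4) v = 6 is even — holds.
(5) s = 9, p = 1; 9 ≥ 1 — holds.
(6) s - u = 9 - 6 = 3, not 4 — fails.

Violated: 1, 3, and 6.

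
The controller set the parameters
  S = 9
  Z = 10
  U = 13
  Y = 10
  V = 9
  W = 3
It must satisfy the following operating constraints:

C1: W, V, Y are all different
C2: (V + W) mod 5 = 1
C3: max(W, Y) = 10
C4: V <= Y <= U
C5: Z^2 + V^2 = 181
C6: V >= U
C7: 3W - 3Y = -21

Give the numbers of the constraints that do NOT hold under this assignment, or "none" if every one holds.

The assignment fails constraints 2 and 6.

C1: values 3, 9, 10 are pairwise distinct  ✔
C2: V + W = 12; 12 mod 5 = 2, not 1  ✘
C3: max(3, 10) = 10  ✔
C4: values 9 <= 10 <= 13  ✔
C5: Z^2 + V^2 = 10^2 + 9^2 = 100 + 81 = 181  ✔
C6: V = 9, U = 13; 9 < 13 (want ≥)  ✘
C7: 3W - 3Y = 3(3) - 3(10) = -21  ✔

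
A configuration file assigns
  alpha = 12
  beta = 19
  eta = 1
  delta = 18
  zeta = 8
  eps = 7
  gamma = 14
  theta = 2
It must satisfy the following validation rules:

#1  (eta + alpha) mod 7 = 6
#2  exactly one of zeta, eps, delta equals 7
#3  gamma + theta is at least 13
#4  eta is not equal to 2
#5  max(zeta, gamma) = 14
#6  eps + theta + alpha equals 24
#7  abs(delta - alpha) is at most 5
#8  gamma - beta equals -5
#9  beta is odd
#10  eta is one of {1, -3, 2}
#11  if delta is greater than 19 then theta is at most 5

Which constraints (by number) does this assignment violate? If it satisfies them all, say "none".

Constraints 6 and 7 are violated.

#1 eta + alpha = 13; 13 mod 7 = 6  OK
#2 zeta=8, eps=7, delta=18; 1 of them equals 7  OK
#3 gamma + theta = 14 + 2 = 16; 16 ≥ 13  OK
#4 eta = 1, and 1 ≠ 2  OK
#5 max(8, 14) = 14  OK
#6 eps + theta + alpha = 7 + 2 + 12 = 21, not 24  FAIL
#7 abs(18 - 12) = 6; 6 > 5, exceeds bound 5  FAIL
#8 gamma - beta = 14 - 19 = -5  OK
#9 beta = 19 is odd  OK
#10 eta = 1 is in {1, -3, 2}  OK
#11 delta = 18, not > 19; antecedent false, conditional vacuously true  OK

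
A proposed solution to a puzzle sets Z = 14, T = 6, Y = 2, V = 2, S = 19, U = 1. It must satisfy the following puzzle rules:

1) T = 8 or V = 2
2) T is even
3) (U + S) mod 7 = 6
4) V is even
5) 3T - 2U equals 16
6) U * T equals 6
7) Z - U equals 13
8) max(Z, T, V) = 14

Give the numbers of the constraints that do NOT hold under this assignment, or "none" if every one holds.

1) T = 6 ≠ 8, but V = 2 = 2 (second disjunct)  ✓
2) T = 6 is even  ✓
3) U + S = 20; 20 mod 7 = 6  ✓
4) V = 2 is even  ✓
5) 3T - 2U = 3(6) - 2(1) = 16  ✓
6) U * T = 1 * 6 = 6  ✓
7) Z - U = 14 - 1 = 13  ✓
8) max(14, 6, 2) = 14  ✓

The assignment satisfies every constraint.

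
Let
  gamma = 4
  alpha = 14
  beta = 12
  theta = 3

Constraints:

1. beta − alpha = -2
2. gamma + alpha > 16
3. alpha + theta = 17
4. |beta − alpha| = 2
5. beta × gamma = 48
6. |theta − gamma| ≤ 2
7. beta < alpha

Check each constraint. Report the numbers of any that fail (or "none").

1. beta − alpha = 12 − 14 = -2 — satisfied.
2. gamma + alpha = 4 + 14 = 18; 18 > 16 — satisfied.
3. alpha + theta = 14 + 3 = 17 — satisfied.
4. |12 − 14| = 2 — satisfied.
5. beta × gamma = 12 × 4 = 48 — satisfied.
6. |3 − 4| = 1; 1 ≤ 2 — satisfied.
7. beta = 12, alpha = 14; 12 < 14 — satisfied.

None — every constraint holds.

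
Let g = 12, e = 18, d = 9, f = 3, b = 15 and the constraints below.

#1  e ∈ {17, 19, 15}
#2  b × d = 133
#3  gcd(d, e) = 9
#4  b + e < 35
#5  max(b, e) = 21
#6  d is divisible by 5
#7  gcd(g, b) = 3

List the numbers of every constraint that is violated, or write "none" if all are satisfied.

#1 e = 18 is not in {17, 19, 15} — fails.
#2 b × d = 15 × 9 = 135, not 133 — fails.
#3 gcd(9, 18) = 9 — holds.
#4 b + e = 15 + 18 = 33; 33 < 35 — holds.
#5 max(15, 18) = 18, not 21 — fails.
#6 9 = 5×1 + 4, so 5 does not divide 9 — fails.
#7 gcd(12, 15) = 3 — holds.

The assignment fails constraints 1, 2, 5, 6.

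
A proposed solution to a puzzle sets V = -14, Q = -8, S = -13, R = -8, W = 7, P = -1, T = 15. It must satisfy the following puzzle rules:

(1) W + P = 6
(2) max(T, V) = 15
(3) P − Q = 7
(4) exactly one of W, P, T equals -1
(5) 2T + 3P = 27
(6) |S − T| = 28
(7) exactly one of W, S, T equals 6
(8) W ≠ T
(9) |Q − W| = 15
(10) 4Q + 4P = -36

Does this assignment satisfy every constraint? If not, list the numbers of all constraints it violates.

(1) W + P = 7 + (-1) = 6  true
(2) max(15, -14) = 15  true
(3) P − Q = -1 − (-8) = 7  true
(4) W=7, P=-1, T=15; 1 of them equals -1  true
(5) 2T + 3P = 2(15) + 3(-1) = 27  true
(6) |-13 − 15| = 28  true
(7) W=7, S=-13, T=15; 0 of them equal 6, not exactly one  false
(8) W = 7, T = 15; distinct  true
(9) |-8 − 7| = 15  true
(10) 4Q + 4P = 4(-8) + 4(-1) = -36  true

The assignment fails constraint 7.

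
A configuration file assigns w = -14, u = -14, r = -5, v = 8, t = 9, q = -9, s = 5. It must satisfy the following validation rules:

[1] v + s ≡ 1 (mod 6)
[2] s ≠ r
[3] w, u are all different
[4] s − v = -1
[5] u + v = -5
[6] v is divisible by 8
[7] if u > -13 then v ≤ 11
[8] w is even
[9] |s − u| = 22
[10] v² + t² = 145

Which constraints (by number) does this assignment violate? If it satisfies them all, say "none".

Constraints 3, 4, 5, and 9 are violated.

[1] v + s = 13; 13 mod 6 = 1  holds
[2] s = 5, r = -5; distinct  holds
[3] w = u = -14, not all different  fails
[4] s − v = 5 − 8 = -3, not -1  fails
[5] u + v = -14 + 8 = -6, not -5  fails
[6] 8 / 8 = 1, so 8 divides 8  holds
[7] u = -14, not > -13; antecedent false, conditional vacuously true  holds
[8] w = -14 is even  holds
[9] |5 − (-14)| = 19, not 22  fails
[10] v² + t² = 8² + 9² = 64 + 81 = 145  holds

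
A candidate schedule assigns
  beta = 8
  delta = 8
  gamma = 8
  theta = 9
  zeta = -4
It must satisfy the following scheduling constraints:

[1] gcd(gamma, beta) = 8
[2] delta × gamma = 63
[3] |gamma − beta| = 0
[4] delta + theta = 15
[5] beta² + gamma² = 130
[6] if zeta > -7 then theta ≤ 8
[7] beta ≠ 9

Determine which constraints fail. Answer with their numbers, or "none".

Constraints 2, 4, 5, and 6 do not hold.

[1] gcd(8, 8) = 8 — OK.
[2] delta × gamma = 8 × 8 = 64, not 63 — violated.
[3] |8 − 8| = 0 — OK.
[4] delta + theta = 8 + 9 = 17, not 15 — violated.
[5] beta² + gamma² = 8² + 8² = 64 + 64 = 128, not 130 — violated.
[6] zeta = -4 > -7, so we need theta ≤ 8; but theta = 9 > 8 — violated.
[7] beta = 8, and 8 ≠ 9 — OK.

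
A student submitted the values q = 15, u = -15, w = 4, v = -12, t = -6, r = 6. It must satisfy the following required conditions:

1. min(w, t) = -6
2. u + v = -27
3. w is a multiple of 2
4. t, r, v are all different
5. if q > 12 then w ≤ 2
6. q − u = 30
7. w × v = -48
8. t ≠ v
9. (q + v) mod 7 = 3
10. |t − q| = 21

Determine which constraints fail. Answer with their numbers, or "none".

No — constraint 5 is not satisfied.

1. min(4, -6) = -6 — holds.
2. u + v = -15 + (-12) = -27 — holds.
3. 4 / 2 = 2, so 2 divides 4 — holds.
4. values -6, 6, -12 are pairwise distinct — holds.
5. q = 15 > 12, so we need w ≤ 2; but w = 4 > 2 — does not hold.
6. q − u = 15 − (-15) = 30 — holds.
7. w × v = 4 × (-12) = -48 — holds.
8. t = -6, v = -12; distinct — holds.
9. q + v = 3; 3 mod 7 = 3 — holds.
10. |-6 − 15| = 21 — holds.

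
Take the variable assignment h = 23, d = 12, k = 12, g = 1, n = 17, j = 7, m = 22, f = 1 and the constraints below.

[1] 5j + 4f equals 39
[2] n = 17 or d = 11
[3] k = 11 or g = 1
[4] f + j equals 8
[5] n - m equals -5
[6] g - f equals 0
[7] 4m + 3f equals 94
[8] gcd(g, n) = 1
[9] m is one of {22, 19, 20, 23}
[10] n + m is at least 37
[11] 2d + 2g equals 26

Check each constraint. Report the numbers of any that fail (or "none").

No — constraint 7 is not satisfied.

[1] 5j + 4f = 5(7) + 4(1) = 39  ✔
[2] n = 17 = 17 (first disjunct)  ✔
[3] k = 12 ≠ 11, but g = 1 = 1 (second disjunct)  ✔
[4] f + j = 1 + 7 = 8  ✔
[5] n - m = 17 - 22 = -5  ✔
[6] g - f = 1 - 1 = 0  ✔
[7] 4m + 3f = 4(22) + 3(1) = 91, not 94  ✘
[8] gcd(1, 17) = 1  ✔
[9] m = 22 is in {22, 19, 20, 23}  ✔
[10] n + m = 17 + 22 = 39; 39 ≥ 37  ✔
[11] 2d + 2g = 2(12) + 2(1) = 26  ✔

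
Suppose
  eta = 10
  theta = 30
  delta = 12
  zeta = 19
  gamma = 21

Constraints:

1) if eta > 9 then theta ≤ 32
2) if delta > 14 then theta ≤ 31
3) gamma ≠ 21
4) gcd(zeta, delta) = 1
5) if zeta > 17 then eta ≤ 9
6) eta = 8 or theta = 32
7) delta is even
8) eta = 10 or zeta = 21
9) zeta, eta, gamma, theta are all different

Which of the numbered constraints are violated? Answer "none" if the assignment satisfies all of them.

Constraints 3, 5, and 6 do not hold.

1) eta = 10 > 9, so we need theta ≤ 32; theta = 30 ≤ 32  ✔
2) delta = 12, not > 14; antecedent false, conditional vacuously true  ✔
3) gamma = 21, but 21 is required to differ  ✘
4) gcd(19, 12) = 1  ✔
5) zeta = 19 > 17, so we need eta ≤ 9; but eta = 10 > 9  ✘
6) eta = 10 ≠ 8 and theta = 30 ≠ 32; both disjuncts false  ✘
7) delta = 12 is even  ✔
8) eta = 10 = 10 (first disjunct)  ✔
9) values 19, 10, 21, 30 are pairwise distinct  ✔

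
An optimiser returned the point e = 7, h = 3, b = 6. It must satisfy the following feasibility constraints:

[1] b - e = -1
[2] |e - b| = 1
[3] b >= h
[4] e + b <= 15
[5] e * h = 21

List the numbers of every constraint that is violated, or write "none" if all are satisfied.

[1] b - e = 6 - 7 = -1 — holds.
[2] |7 - 6| = 1 — holds.
[3] b = 6, h = 3; 6 ≥ 3 — holds.
[4] e + b = 7 + 6 = 13; 13 ≤ 15 — holds.
[5] e * h = 7 * 3 = 21 — holds.

The assignment satisfies every constraint.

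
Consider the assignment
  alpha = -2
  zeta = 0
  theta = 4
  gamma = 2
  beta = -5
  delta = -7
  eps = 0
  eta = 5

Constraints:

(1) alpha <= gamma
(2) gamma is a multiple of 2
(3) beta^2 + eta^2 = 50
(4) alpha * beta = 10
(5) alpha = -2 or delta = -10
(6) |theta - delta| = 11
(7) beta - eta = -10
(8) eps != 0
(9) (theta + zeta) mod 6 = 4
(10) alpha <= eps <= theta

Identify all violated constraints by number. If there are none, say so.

The assignment fails constraint 8.

(1) alpha = -2, gamma = 2; -2 ≤ 2 — holds.
(2) 2 / 2 = 1, so 2 divides 2 — holds.
(3) beta^2 + eta^2 = (-5)^2 + 5^2 = 25 + 25 = 50 — holds.
(4) alpha * beta = -2 * (-5) = 10 — holds.
(5) alpha = -2 = -2 (first disjunct) — holds.
(6) |4 - (-7)| = 11 — holds.
(7) beta - eta = -5 - 5 = -10 — holds.
(8) eps = 0, but 0 is required to differ — does not hold.
(9) theta + zeta = 4; 4 mod 6 = 4 — holds.
(10) values -2 <= 0 <= 4 — holds.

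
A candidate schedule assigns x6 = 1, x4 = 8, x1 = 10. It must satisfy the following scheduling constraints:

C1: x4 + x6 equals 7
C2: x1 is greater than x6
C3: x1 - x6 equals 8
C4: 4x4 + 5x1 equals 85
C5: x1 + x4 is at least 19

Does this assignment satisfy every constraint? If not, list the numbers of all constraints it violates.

Constraints 1, 3, 4, and 5 do not hold.

C1: x4 + x6 = 8 + 1 = 9, not 7  no
C2: x1 = 10, x6 = 1; 10 > 1  yes
C3: x1 - x6 = 10 - 1 = 9, not 8  no
C4: 4x4 + 5x1 = 4(8) + 5(10) = 82, not 85  no
C5: x1 + x4 = 10 + 8 = 18; 18 < 19, bound 19 not met  no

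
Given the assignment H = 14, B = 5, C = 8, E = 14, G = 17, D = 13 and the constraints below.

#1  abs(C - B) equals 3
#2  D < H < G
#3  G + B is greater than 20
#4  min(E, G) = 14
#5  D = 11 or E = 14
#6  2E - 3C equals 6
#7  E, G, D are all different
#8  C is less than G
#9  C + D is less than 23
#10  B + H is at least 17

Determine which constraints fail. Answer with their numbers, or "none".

#1 abs(8 - 5) = 3 — OK.
#2 values 13 < 14 < 17 — OK.
#3 G + B = 17 + 5 = 22; 22 > 20 — OK.
#4 min(14, 17) = 14 — OK.
#5 D = 13 ≠ 11, but E = 14 = 14 (second disjunct) — OK.
#6 2E - 3C = 2(14) - 3(8) = 4, not 6 — violated.
#7 values 14, 17, 13 are pairwise distinct — OK.
#8 C = 8, G = 17; 8 < 17 — OK.
#9 C + D = 8 + 13 = 21; 21 < 23 — OK.
#10 B + H = 5 + 14 = 19; 19 ≥ 17 — OK.

Constraint 6 does not hold.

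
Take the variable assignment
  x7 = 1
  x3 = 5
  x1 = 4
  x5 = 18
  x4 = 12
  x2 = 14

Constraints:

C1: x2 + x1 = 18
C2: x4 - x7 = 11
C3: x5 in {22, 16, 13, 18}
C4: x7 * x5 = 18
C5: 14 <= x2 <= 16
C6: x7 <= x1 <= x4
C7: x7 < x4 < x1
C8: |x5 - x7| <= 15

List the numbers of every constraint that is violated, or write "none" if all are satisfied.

C1: x2 + x1 = 14 + 4 = 18 — holds.
C2: x4 - x7 = 12 - 1 = 11 — holds.
C3: x5 = 18 is in {22, 16, 13, 18} — holds.
C4: x7 * x5 = 1 * 18 = 18 — holds.
C5: x2 = 14 lies in [14, 16] — holds.
C6: values 1 <= 4 <= 12 — holds.
C7: values 1, 12, 4; x4 = 12 is not < x1 = 4 — does not hold.
C8: |18 - 1| = 17; 17 > 15, exceeds bound 15 — does not hold.

No — constraints 7 and 8 are not satisfied.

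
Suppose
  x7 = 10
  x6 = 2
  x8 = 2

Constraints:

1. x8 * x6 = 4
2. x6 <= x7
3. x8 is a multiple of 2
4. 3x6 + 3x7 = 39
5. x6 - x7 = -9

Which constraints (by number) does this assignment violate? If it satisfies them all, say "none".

The assignment fails constraints 4 and 5.

1. x8 * x6 = 2 * 2 = 4  holds
2. x6 = 2, x7 = 10; 2 ≤ 10  holds
3. 2 / 2 = 1, so 2 divides 2  holds
4. 3x6 + 3x7 = 3(2) + 3(10) = 36, not 39  fails
5. x6 - x7 = 2 - 10 = -8, not -9  fails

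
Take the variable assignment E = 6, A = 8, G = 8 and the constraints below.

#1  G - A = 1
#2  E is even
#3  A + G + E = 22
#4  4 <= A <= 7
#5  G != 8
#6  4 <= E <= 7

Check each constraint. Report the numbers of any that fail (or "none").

#1 G - A = 8 - 8 = 0, not 1  FAIL
#2 E = 6 is even  OK
#3 A + G + E = 8 + 8 + 6 = 22  OK
#4 A = 8 is outside [4, 7]  FAIL
#5 G = 8, but 8 is required to differ  FAIL
#6 E = 6 lies in [4, 7]  OK

Constraints 1, 4, 5 are violated.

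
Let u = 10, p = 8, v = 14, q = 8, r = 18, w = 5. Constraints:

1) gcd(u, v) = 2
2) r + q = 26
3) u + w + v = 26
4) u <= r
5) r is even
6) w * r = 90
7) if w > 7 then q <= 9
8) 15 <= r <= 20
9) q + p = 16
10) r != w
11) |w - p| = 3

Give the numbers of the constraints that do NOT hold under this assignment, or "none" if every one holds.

1) gcd(10, 14) = 2 — satisfied.
2) r + q = 18 + 8 = 26 — satisfied.
3) u + w + v = 10 + 5 + 14 = 29, not 26 — violated.
4) u = 10, r = 18; 10 ≤ 18 — satisfied.
5) r = 18 is even — satisfied.
6) w * r = 5 * 18 = 90 — satisfied.
7) w = 5, not > 7; antecedent false, conditional vacuously true — satisfied.
8) r = 18 lies in [15, 20] — satisfied.
9) q + p = 8 + 8 = 16 — satisfied.
10) r = 18, w = 5; distinct — satisfied.
11) |5 - 8| = 3 — satisfied.

Constraint 3 does not hold.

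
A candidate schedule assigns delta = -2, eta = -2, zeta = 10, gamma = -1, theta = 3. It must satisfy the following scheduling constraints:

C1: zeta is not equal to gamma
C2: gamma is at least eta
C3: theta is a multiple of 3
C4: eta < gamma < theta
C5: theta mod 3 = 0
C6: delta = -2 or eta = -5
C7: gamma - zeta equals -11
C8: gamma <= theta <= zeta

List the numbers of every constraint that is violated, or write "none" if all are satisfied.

C1: zeta = 10, gamma = -1; distinct — satisfied.
C2: gamma = -1, eta = -2; -1 ≥ -2 — satisfied.
C3: 3 / 3 = 1, so 3 divides 3 — satisfied.
C4: values -2 < -1 < 3 — satisfied.
C5: 3 mod 3 = 0 — satisfied.
C6: delta = -2 = -2 (first disjunct) — satisfied.
C7: gamma - zeta = -1 - 10 = -11 — satisfied.
C8: values -1 <= 3 <= 10 — satisfied.

The assignment satisfies every constraint.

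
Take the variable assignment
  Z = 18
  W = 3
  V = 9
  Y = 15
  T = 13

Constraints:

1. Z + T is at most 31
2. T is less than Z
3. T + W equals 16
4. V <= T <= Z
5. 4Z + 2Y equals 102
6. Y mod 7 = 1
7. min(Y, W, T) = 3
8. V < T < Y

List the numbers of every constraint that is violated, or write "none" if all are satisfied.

1. Z + T = 18 + 13 = 31; 31 ≤ 31 — holds.
2. T = 13, Z = 18; 13 < 18 — holds.
3. T + W = 13 + 3 = 16 — holds.
4. values 9 <= 13 <= 18 — holds.
5. 4Z + 2Y = 4(18) + 2(15) = 102 — holds.
6. 15 mod 7 = 1 — holds.
7. min(15, 3, 13) = 3 — holds.
8. values 9 < 13 < 15 — holds.

Yes — all constraints hold.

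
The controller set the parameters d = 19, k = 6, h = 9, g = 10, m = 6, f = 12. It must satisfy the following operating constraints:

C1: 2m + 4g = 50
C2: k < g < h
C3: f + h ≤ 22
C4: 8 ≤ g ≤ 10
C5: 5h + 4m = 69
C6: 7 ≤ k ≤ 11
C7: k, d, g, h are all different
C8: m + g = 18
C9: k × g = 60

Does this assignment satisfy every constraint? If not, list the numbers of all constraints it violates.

C1: 2m + 4g = 2(6) + 4(10) = 52, not 50 — does not hold.
C2: values 6, 10, 9; g = 10 is not < h = 9 — does not hold.
C3: f + h = 12 + 9 = 21; 21 ≤ 22 — holds.
C4: g = 10 lies in [8, 10] — holds.
C5: 5h + 4m = 5(9) + 4(6) = 69 — holds.
C6: k = 6 is outside [7, 11] — does not hold.
C7: values 6, 19, 10, 9 are pairwise distinct — holds.
C8: m + g = 6 + 10 = 16, not 18 — does not hold.
C9: k × g = 6 × 10 = 60 — holds.

Constraints 1, 2, 6, and 8 are violated.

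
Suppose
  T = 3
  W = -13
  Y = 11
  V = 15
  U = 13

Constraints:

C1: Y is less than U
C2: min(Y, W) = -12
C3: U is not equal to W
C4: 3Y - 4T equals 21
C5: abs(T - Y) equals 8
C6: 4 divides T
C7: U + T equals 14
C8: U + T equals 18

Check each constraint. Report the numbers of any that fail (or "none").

C1: Y = 11, U = 13; 11 < 13 — OK.
C2: min(11, -13) = -13, not -12 — violated.
C3: U = 13, W = -13; distinct — OK.
C4: 3Y - 4T = 3(11) - 4(3) = 21 — OK.
C5: abs(3 - 11) = 8 — OK.
C6: 3 = 4*0 + 3, so 4 does not divide 3 — violated.
C7: U + T = 13 + 3 = 16, not 14 — violated.
C8: U + T = 13 + 3 = 16, not 18 — violated.

Constraints 2, 6, 7, 8 do not hold.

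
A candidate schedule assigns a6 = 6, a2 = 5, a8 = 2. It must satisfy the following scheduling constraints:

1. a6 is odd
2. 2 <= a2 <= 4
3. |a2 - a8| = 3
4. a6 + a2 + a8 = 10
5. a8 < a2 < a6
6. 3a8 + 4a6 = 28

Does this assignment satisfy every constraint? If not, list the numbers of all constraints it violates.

Violated: 1, 2, 4, and 6.

1. a6 = 6 is even — does not hold.
2. a2 = 5 is outside [2, 4] — does not hold.
3. |5 - 2| = 3 — holds.
4. a6 + a2 + a8 = 6 + 5 + 2 = 13, not 10 — does not hold.
5. values 2 < 5 < 6 — holds.
6. 3a8 + 4a6 = 3(2) + 4(6) = 30, not 28 — does not hold.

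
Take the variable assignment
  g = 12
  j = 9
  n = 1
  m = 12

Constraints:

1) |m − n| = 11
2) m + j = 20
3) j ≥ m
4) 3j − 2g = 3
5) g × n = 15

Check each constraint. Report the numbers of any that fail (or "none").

Violated: 2, 3, and 5.

1) |12 − 1| = 11  ✔
2) m + j = 12 + 9 = 21, not 20  ✘
3) j = 9, m = 12; 9 < 12 (want ≥)  ✘
4) 3j − 2g = 3(9) − 2(12) = 3  ✔
5) g × n = 12 × 1 = 12, not 15  ✘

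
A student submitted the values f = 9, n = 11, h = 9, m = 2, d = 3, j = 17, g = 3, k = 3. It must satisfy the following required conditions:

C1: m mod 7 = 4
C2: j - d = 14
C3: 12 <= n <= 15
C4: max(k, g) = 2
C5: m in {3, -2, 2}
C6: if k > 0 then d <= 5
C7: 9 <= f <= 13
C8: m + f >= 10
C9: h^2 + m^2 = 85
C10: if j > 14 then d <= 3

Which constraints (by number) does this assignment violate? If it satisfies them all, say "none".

Constraints 1, 3, 4 are violated.

C1: 2 mod 7 = 2, not 4  false
C2: j - d = 17 - 3 = 14  true
C3: n = 11 is outside [12, 15]  false
C4: max(3, 3) = 3, not 2  false
C5: m = 2 is in {3, -2, 2}  true
C6: k = 3 > 0, so we need d ≤ 5; d = 3 ≤ 5  true
C7: f = 9 lies in [9, 13]  true
C8: m + f = 2 + 9 = 11; 11 ≥ 10  true
C9: h^2 + m^2 = 9^2 + 2^2 = 81 + 4 = 85  true
C10: j = 17 > 14, so we need d ≤ 3; d = 3 ≤ 3  true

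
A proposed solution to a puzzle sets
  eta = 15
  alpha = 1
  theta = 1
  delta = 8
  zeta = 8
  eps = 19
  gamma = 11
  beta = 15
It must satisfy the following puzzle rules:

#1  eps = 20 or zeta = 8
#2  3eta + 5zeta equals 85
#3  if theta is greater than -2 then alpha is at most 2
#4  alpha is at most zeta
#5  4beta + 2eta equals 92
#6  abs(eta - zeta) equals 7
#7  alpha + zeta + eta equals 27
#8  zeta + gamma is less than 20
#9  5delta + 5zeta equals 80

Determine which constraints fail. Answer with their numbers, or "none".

#1 eps = 19 ≠ 20, but zeta = 8 = 8 (second disjunct)  ✔
#2 3eta + 5zeta = 3(15) + 5(8) = 85  ✔
#3 theta = 1 > -2, so we need alpha ≤ 2; alpha = 1 ≤ 2  ✔
#4 alpha = 1, zeta = 8; 1 ≤ 8  ✔
#5 4beta + 2eta = 4(15) + 2(15) = 90, not 92  ✘
#6 abs(15 - 8) = 7  ✔
#7 alpha + zeta + eta = 1 + 8 + 15 = 24, not 27  ✘
#8 zeta + gamma = 8 + 11 = 19; 19 < 20  ✔
#9 5delta + 5zeta = 5(8) + 5(8) = 80  ✔

Constraints 5, 7 are violated.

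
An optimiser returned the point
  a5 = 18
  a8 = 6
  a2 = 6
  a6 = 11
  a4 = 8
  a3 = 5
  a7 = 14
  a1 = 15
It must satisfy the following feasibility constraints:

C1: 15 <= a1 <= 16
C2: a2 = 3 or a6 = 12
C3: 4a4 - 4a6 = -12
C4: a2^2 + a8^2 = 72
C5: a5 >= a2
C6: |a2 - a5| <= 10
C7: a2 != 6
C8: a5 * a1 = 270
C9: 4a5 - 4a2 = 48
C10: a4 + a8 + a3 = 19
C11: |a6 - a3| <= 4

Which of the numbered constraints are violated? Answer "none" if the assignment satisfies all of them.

No — constraints 2, 6, 7, 11 are not satisfied.

C1: a1 = 15 lies in [15, 16]  yes
C2: a2 = 6 ≠ 3 and a6 = 11 ≠ 12; both disjuncts false  no
C3: 4a4 - 4a6 = 4(8) - 4(11) = -12  yes
C4: a2^2 + a8^2 = 6^2 + 6^2 = 36 + 36 = 72  yes
C5: a5 = 18, a2 = 6; 18 ≥ 6  yes
C6: |6 - 18| = 12; 12 > 10, exceeds bound 10  no
C7: a2 = 6, but 6 is required to differ  no
C8: a5 * a1 = 18 * 15 = 270  yes
C9: 4a5 - 4a2 = 4(18) - 4(6) = 48  yes
C10: a4 + a8 + a3 = 8 + 6 + 5 = 19  yes
C11: |11 - 5| = 6; 6 > 4, exceeds bound 4  no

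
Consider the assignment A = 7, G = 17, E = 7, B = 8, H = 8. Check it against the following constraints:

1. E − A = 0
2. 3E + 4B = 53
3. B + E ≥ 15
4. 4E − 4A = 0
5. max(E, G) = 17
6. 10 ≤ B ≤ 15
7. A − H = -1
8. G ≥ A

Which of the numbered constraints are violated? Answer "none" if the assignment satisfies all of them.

Constraint 6 does not hold.

1. E − A = 7 − 7 = 0 — satisfied.
2. 3E + 4B = 3(7) + 4(8) = 53 — satisfied.
3. B + E = 8 + 7 = 15; 15 ≥ 15 — satisfied.
4. 4E − 4A = 4(7) − 4(7) = 0 — satisfied.
5. max(7, 17) = 17 — satisfied.
6. B = 8 is outside [10, 15] — violated.
7. A − H = 7 − 8 = -1 — satisfied.
8. G = 17, A = 7; 17 ≥ 7 — satisfied.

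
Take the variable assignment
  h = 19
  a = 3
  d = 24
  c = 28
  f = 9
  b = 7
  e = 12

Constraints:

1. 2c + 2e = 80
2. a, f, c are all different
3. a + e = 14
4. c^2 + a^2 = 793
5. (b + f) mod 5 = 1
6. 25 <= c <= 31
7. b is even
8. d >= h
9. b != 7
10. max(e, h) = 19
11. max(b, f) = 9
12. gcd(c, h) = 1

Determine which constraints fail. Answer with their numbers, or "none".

1. 2c + 2e = 2(28) + 2(12) = 80 — holds.
2. values 3, 9, 28 are pairwise distinct — holds.
3. a + e = 3 + 12 = 15, not 14 — fails.
4. c^2 + a^2 = 28^2 + 3^2 = 784 + 9 = 793 — holds.
5. b + f = 16; 16 mod 5 = 1 — holds.
6. c = 28 lies in [25, 31] — holds.
7. b = 7 is odd — fails.
8. d = 24, h = 19; 24 ≥ 19 — holds.
9. b = 7, but 7 is required to differ — fails.
10. max(12, 19) = 19 — holds.
11. max(7, 9) = 9 — holds.
12. gcd(28, 19) = 1 — holds.

The assignment fails constraints 3, 7, 9.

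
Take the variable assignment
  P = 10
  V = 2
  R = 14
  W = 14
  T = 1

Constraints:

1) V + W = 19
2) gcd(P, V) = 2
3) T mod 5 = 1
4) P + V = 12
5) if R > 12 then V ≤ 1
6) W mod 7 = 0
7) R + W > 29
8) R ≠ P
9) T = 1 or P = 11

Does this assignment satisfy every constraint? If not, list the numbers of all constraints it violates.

1) V + W = 2 + 14 = 16, not 19 — violated.
2) gcd(10, 2) = 2 — satisfied.
3) 1 mod 5 = 1 — satisfied.
4) P + V = 10 + 2 = 12 — satisfied.
5) R = 14 > 12, so we need V ≤ 1; but V = 2 > 1 — violated.
6) 14 mod 7 = 0 — satisfied.
7) R + W = 14 + 14 = 28; 28 ≤ 29, bound 29 not met — violated.
8) R = 14, P = 10; distinct — satisfied.
9) T = 1 = 1 (first disjunct) — satisfied.

No — constraints 1, 5, and 7 are not satisfied.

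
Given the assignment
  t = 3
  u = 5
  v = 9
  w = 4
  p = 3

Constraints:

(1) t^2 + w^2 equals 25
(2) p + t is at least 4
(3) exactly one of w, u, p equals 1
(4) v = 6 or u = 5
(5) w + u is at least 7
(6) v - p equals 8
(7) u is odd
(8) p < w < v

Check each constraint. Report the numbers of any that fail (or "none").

(1) t^2 + w^2 = 3^2 + 4^2 = 9 + 16 = 25  holds
(2) p + t = 3 + 3 = 6; 6 ≥ 4  holds
(3) w=4, u=5, p=3; 0 of them equal 1, not exactly one  fails
(4) v = 9 ≠ 6, but u = 5 = 5 (second disjunct)  holds
(5) w + u = 4 + 5 = 9; 9 ≥ 7  holds
(6) v - p = 9 - 3 = 6, not 8  fails
(7) u = 5 is odd  holds
(8) values 3 < 4 < 9  holds

Constraints 3 and 6 do not hold.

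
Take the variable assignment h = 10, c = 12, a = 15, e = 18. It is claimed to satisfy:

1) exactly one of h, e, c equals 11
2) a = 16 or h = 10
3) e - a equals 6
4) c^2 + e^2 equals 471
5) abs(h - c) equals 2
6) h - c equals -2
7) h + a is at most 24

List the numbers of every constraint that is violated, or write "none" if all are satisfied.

1) h=10, e=18, c=12; 0 of them equal 11, not exactly one  false
2) a = 15 ≠ 16, but h = 10 = 10 (second disjunct)  true
3) e - a = 18 - 15 = 3, not 6  false
4) c^2 + e^2 = 12^2 + 18^2 = 144 + 324 = 468, not 471  false
5) abs(10 - 12) = 2  true
6) h - c = 10 - 12 = -2  true
7) h + a = 10 + 15 = 25; 25 > 24, bound 24 not met  false

No — constraints 1, 3, 4, 7 are not satisfied.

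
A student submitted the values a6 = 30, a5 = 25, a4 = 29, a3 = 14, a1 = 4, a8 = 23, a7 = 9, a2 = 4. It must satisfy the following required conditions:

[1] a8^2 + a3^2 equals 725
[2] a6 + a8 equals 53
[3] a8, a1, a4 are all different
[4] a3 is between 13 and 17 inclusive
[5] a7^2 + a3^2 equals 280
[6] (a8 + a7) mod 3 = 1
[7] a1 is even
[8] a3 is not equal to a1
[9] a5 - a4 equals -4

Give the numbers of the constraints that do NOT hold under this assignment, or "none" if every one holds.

[1] a8^2 + a3^2 = 23^2 + 14^2 = 529 + 196 = 725  OK
[2] a6 + a8 = 30 + 23 = 53  OK
[3] values 23, 4, 29 are pairwise distinct  OK
[4] a3 = 14 lies in [13, 17]  OK
[5] a7^2 + a3^2 = 9^2 + 14^2 = 81 + 196 = 277, not 280  FAIL
[6] a8 + a7 = 32; 32 mod 3 = 2, not 1  FAIL
[7] a1 = 4 is even  OK
[8] a3 = 14, a1 = 4; distinct  OK
[9] a5 - a4 = 25 - 29 = -4  OK

Constraints 5, 6 do not hold.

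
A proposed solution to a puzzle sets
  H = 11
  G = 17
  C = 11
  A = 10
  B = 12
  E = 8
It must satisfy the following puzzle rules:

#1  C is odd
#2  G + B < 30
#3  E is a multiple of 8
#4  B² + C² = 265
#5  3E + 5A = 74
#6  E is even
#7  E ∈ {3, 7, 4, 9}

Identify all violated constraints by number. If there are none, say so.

#1 C = 11 is odd — holds.
#2 G + B = 17 + 12 = 29; 29 < 30 — holds.
#3 8 / 8 = 1, so 8 divides 8 — holds.
#4 B² + C² = 12² + 11² = 144 + 121 = 265 — holds.
#5 3E + 5A = 3(8) + 5(10) = 74 — holds.
#6 E = 8 is even — holds.
#7 E = 8 is not in {3, 7, 4, 9} — does not hold.

No — constraint 7 is not satisfied.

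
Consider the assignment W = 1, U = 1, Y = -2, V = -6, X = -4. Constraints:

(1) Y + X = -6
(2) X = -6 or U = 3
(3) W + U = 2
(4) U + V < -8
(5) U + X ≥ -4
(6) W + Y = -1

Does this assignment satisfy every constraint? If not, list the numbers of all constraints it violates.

Violated: 2, 4.

(1) Y + X = -2 + (-4) = -6 — holds.
(2) X = -4 ≠ -6 and U = 1 ≠ 3; both disjuncts false — does not hold.
(3) W + U = 1 + 1 = 2 — holds.
(4) U + V = 1 + (-6) = -5; -5 ≥ -8, bound -8 not met — does not hold.
(5) U + X = 1 + (-4) = -3; -3 ≥ -4 — holds.
(6) W + Y = 1 + (-2) = -1 — holds.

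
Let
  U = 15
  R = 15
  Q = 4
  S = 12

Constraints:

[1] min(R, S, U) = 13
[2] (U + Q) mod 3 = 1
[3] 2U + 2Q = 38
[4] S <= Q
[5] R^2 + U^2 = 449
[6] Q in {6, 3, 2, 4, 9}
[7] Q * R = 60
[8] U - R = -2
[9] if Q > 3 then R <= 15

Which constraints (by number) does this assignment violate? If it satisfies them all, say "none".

[1] min(15, 12, 15) = 12, not 13  ✘
[2] U + Q = 19; 19 mod 3 = 1  ✔
[3] 2U + 2Q = 2(15) + 2(4) = 38  ✔
[4] S = 12, Q = 4; 12 > 4 (want ≤)  ✘
[5] R^2 + U^2 = 15^2 + 15^2 = 225 + 225 = 450, not 449  ✘
[6] Q = 4 is in {6, 3, 2, 4, 9}  ✔
[7] Q * R = 4 * 15 = 60  ✔
[8] U - R = 15 - 15 = 0, not -2  ✘
[9] Q = 4 > 3, so we need R ≤ 15; R = 15 ≤ 15  ✔

No — constraints 1, 4, 5, 8 are not satisfied.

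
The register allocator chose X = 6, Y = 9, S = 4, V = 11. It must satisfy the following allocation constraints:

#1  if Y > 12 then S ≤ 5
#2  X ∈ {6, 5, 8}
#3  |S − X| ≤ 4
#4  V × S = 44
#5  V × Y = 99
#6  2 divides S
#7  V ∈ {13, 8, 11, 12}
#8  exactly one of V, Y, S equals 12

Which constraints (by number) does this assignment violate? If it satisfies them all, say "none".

Constraint 8 is violated.

#1 Y = 9, not > 12; antecedent false, conditional vacuously true — holds.
#2 X = 6 is in {6, 5, 8} — holds.
#3 |4 − 6| = 2; 2 ≤ 4 — holds.
#4 V × S = 11 × 4 = 44 — holds.
#5 V × Y = 11 × 9 = 99 — holds.
#6 4 / 2 = 2, so 2 divides 4 — holds.
#7 V = 11 is in {13, 8, 11, 12} — holds.
#8 V=11, Y=9, S=4; 0 of them equal 12, not exactly one — fails.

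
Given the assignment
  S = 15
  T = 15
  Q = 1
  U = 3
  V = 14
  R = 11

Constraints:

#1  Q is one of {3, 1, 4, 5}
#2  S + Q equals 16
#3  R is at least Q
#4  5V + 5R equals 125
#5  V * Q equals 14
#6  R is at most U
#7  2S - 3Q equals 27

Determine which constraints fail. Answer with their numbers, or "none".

#1 Q = 1 is in {3, 1, 4, 5}  holds
#2 S + Q = 15 + 1 = 16  holds
#3 R = 11, Q = 1; 11 ≥ 1  holds
#4 5V + 5R = 5(14) + 5(11) = 125  holds
#5 V * Q = 14 * 1 = 14  holds
#6 R = 11, U = 3; 11 > 3 (want ≤)  fails
#7 2S - 3Q = 2(15) - 3(1) = 27  holds

Constraint 6 does not hold.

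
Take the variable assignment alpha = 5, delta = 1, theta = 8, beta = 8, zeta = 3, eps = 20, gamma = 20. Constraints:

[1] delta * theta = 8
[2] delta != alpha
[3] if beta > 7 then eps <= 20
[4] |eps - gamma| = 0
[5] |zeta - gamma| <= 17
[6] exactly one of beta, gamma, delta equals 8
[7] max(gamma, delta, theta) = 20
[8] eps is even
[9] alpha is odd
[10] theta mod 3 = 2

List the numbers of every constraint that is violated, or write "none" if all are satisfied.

[1] delta * theta = 1 * 8 = 8 — OK.
[2] delta = 1, alpha = 5; distinct — OK.
[3] beta = 8 > 7, so we need eps ≤ 20; eps = 20 ≤ 20 — OK.
[4] |20 - 20| = 0 — OK.
[5] |3 - 20| = 17; 17 ≤ 17 — OK.
[6] beta=8, gamma=20, delta=1; 1 of them equals 8 — OK.
[7] max(20, 1, 8) = 20 — OK.
[8] eps = 20 is even — OK.
[9] alpha = 5 is odd — OK.
[10] 8 mod 3 = 2 — OK.

The assignment satisfies every constraint.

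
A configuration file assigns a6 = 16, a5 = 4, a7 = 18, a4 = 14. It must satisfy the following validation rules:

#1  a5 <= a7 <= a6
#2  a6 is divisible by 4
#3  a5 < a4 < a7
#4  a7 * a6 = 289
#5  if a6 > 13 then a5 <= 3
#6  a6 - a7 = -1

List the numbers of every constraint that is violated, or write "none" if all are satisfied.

No — constraints 1, 4, 5, and 6 are not satisfied.

#1 values 4, 18, 16; a7 = 18 is not <= a6 = 16  ✘
#2 16 / 4 = 4, so 4 divides 16  ✔
#3 values 4 < 14 < 18  ✔
#4 a7 * a6 = 18 * 16 = 288, not 289  ✘
#5 a6 = 16 > 13, so we need a5 ≤ 3; but a5 = 4 > 3  ✘
#6 a6 - a7 = 16 - 18 = -2, not -1  ✘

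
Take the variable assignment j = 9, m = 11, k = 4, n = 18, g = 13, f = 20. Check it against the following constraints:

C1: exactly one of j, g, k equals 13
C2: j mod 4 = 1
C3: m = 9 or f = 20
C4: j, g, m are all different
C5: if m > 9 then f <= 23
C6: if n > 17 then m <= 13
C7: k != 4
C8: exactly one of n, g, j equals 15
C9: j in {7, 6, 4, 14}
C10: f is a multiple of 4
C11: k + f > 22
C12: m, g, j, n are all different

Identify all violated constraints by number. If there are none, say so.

The assignment fails constraints 7, 8, and 9.

C1: j=9, g=13, k=4; 1 of them equals 13 — OK.
C2: 9 mod 4 = 1 — OK.
C3: m = 11 ≠ 9, but f = 20 = 20 (second disjunct) — OK.
C4: values 9, 13, 11 are pairwise distinct — OK.
C5: m = 11 > 9, so we need f ≤ 23; f = 20 ≤ 23 — OK.
C6: n = 18 > 17, so we need m ≤ 13; m = 11 ≤ 13 — OK.
C7: k = 4, but 4 is required to differ — violated.
C8: n=18, g=13, j=9; 0 of them equal 15, not exactly one — violated.
C9: j = 9 is not in {7, 6, 4, 14} — violated.
C10: 20 / 4 = 5, so 4 divides 20 — OK.
C11: k + f = 4 + 20 = 24; 24 > 22 — OK.
C12: values 11, 13, 9, 18 are pairwise distinct — OK.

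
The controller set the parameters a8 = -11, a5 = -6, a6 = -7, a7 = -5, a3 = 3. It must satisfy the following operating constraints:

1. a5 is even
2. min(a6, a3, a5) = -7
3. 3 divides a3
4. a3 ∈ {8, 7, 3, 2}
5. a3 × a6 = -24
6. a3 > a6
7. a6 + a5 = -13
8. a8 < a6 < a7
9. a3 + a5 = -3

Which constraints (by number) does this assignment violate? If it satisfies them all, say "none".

Constraint 5 is violated.

1. a5 = -6 is even — holds.
2. min(-7, 3, -6) = -7 — holds.
3. 3 / 3 = 1, so 3 divides 3 — holds.
4. a3 = 3 is in {8, 7, 3, 2} — holds.
5. a3 × a6 = 3 × (-7) = -21, not -24 — fails.
6. a3 = 3, a6 = -7; 3 > -7 — holds.
7. a6 + a5 = -7 + (-6) = -13 — holds.
8. values -11 < -7 < -5 — holds.
9. a3 + a5 = 3 + (-6) = -3 — holds.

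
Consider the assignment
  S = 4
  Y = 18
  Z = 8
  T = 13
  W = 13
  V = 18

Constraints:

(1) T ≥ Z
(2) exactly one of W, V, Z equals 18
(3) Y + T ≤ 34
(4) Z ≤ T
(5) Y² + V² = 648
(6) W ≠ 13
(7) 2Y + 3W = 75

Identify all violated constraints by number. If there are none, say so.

(1) T = 13, Z = 8; 13 ≥ 8 — satisfied.
(2) W=13, V=18, Z=8; 1 of them equals 18 — satisfied.
(3) Y + T = 18 + 13 = 31; 31 ≤ 34 — satisfied.
(4) Z = 8, T = 13; 8 ≤ 13 — satisfied.
(5) Y² + V² = 18² + 18² = 324 + 324 = 648 — satisfied.
(6) W = 13, but 13 is required to differ — violated.
(7) 2Y + 3W = 2(18) + 3(13) = 75 — satisfied.

Violated: 6.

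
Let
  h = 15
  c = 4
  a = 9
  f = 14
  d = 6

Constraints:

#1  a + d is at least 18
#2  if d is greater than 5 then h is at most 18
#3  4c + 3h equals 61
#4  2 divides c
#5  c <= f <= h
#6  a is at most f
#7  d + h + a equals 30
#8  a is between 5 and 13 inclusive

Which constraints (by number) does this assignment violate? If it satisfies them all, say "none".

#1 a + d = 9 + 6 = 15; 15 < 18, bound 18 not met — fails.
#2 d = 6 > 5, so we need h ≤ 18; h = 15 ≤ 18 — holds.
#3 4c + 3h = 4(4) + 3(15) = 61 — holds.
#4 4 / 2 = 2, so 2 divides 4 — holds.
#5 values 4 <= 14 <= 15 — holds.
#6 a = 9, f = 14; 9 ≤ 14 — holds.
#7 d + h + a = 6 + 15 + 9 = 30 — holds.
#8 a = 9 lies in [5, 13] — holds.

Constraint 1 does not hold.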